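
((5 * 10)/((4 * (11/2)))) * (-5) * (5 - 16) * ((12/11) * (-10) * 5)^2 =371900.83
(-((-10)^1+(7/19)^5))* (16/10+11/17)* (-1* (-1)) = 4726138953/210468415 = 22.46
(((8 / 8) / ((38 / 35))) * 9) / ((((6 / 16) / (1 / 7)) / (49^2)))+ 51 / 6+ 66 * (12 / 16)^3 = 4632017 / 608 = 7618.45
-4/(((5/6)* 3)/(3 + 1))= -6.40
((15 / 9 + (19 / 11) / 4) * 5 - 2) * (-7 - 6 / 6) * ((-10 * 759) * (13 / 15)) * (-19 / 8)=-6368401 / 6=-1061400.17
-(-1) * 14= 14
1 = 1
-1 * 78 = -78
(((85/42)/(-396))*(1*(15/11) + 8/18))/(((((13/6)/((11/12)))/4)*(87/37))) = -562955/84648564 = -0.01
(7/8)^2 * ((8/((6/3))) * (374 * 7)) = 64141/8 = 8017.62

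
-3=-3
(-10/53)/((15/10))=-20/159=-0.13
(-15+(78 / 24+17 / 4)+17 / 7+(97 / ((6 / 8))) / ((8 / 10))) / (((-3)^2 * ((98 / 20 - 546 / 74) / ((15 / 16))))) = -6083725 / 924336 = -6.58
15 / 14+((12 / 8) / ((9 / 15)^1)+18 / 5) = 251 / 35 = 7.17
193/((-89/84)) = -16212/89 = -182.16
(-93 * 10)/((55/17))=-3162/11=-287.45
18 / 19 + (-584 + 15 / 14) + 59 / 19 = -153981 / 266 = -578.88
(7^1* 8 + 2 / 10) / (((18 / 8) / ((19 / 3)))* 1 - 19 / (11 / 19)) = -234916 / 135695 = -1.73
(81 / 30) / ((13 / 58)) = 783 / 65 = 12.05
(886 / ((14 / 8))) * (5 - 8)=-10632 / 7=-1518.86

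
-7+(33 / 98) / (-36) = -8243 / 1176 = -7.01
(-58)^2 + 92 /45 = 151472 /45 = 3366.04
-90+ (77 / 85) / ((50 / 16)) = -190634 / 2125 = -89.71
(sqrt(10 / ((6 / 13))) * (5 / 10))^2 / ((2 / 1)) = 65 / 24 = 2.71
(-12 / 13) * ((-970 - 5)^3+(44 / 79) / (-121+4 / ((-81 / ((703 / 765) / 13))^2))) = 5306935437711692525835900 / 6202861202641931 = 855562500.00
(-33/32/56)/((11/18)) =-27/896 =-0.03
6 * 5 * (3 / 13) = 90 / 13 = 6.92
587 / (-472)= -587 / 472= -1.24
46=46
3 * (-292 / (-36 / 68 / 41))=203524 / 3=67841.33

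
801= 801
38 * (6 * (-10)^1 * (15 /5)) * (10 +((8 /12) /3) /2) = -69160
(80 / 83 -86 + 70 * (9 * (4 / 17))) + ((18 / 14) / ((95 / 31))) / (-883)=63.20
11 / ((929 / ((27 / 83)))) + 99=99.00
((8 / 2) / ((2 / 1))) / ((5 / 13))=26 / 5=5.20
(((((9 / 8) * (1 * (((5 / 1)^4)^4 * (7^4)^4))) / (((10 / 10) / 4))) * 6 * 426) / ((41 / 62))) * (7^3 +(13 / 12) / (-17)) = 21082208752321496134383087158203125 / 697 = 30247071380662117839860960000000.00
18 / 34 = 0.53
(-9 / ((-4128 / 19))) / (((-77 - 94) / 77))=-77 / 4128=-0.02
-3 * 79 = -237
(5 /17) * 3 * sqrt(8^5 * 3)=1920 * sqrt(6) /17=276.65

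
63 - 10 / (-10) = 64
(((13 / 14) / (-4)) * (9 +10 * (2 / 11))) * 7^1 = -1547 / 88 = -17.58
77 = 77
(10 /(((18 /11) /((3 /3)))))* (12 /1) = 220 /3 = 73.33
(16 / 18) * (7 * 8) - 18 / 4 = 815 / 18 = 45.28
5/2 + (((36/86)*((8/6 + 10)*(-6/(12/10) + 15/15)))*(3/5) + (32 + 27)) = 21549/430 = 50.11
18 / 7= 2.57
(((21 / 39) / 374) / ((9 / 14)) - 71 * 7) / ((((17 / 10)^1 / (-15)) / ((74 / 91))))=3566.05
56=56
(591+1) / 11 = 592 / 11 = 53.82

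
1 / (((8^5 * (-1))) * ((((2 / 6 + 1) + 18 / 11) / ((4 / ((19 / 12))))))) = -0.00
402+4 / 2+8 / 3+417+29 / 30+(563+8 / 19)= 791191 / 570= 1388.05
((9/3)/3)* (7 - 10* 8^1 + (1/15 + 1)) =-1079/15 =-71.93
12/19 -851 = -16157/19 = -850.37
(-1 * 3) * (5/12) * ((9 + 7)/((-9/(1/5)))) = 4/9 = 0.44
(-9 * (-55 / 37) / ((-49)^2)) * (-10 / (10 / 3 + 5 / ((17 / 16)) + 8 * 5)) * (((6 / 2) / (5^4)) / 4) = -15147 / 10882532500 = -0.00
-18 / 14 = -9 / 7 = -1.29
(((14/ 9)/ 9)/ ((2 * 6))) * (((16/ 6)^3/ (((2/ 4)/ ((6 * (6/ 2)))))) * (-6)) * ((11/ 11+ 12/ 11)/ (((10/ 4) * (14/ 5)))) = -47104/ 2673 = -17.62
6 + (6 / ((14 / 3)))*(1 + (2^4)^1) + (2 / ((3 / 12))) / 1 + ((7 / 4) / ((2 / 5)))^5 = 375877893 / 229376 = 1638.70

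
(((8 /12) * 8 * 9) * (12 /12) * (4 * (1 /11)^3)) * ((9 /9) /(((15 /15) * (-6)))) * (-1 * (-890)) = -28480 /1331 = -21.40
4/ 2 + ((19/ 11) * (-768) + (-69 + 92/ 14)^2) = 1386729/ 539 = 2572.78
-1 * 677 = -677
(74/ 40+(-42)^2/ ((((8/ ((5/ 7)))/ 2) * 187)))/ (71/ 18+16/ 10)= 118971/ 186626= 0.64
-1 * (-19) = 19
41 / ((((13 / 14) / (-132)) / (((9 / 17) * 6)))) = -4091472 / 221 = -18513.45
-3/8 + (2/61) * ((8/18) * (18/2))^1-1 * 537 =-537.24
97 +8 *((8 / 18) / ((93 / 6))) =27127 / 279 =97.23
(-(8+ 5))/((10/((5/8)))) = -13/16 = -0.81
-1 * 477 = -477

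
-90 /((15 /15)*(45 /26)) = -52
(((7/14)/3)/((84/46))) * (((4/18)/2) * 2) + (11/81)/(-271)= 6079/307314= 0.02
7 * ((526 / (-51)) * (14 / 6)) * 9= -25774 / 17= -1516.12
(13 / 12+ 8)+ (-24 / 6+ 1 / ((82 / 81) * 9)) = 2555 / 492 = 5.19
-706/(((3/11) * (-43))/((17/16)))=66011/1032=63.96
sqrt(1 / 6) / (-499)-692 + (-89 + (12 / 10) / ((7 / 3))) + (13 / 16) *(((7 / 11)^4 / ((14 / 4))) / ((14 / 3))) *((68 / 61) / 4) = -390348303227 / 500136560-sqrt(6) / 2994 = -780.48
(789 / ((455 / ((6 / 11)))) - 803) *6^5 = -6236773.04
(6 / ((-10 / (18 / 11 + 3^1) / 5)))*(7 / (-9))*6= 714 / 11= 64.91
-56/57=-0.98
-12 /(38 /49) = -294 /19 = -15.47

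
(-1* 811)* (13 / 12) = -10543 / 12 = -878.58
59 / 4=14.75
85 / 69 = 1.23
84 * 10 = 840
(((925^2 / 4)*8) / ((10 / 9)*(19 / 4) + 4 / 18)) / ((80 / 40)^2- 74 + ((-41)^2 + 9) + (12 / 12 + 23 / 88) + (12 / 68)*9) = 465460000 / 2427783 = 191.72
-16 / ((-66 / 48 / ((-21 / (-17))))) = 2688 / 187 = 14.37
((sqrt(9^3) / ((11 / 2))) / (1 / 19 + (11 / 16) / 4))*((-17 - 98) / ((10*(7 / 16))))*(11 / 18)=-223744 / 637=-351.25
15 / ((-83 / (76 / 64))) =-285 / 1328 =-0.21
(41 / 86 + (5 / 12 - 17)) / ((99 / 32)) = -5.21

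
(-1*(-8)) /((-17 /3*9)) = -8 /51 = -0.16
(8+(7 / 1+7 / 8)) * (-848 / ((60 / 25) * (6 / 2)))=-33655 / 18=-1869.72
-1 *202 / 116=-101 / 58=-1.74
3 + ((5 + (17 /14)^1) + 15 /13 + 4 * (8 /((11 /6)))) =55701 /2002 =27.82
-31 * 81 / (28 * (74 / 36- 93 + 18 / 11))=248589 / 247562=1.00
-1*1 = -1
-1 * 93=-93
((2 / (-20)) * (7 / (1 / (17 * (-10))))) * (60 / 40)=357 / 2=178.50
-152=-152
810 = 810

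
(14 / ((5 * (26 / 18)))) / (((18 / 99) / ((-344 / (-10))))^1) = 119196 / 325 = 366.76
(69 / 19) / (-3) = -23 / 19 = -1.21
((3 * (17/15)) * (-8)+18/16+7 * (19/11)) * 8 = -6153/55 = -111.87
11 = 11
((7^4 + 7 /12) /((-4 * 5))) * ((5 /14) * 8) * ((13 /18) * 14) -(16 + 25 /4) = -188525 /54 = -3491.20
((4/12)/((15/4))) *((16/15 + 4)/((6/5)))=152/405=0.38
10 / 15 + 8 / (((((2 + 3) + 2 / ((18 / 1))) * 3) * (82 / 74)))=3218 / 2829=1.14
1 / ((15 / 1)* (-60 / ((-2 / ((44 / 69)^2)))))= 529 / 96800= 0.01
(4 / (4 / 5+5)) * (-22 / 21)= -440 / 609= -0.72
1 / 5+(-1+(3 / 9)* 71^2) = 25193 / 15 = 1679.53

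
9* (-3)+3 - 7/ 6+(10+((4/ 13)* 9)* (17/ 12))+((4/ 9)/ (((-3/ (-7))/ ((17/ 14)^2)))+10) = 1403/ 4914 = 0.29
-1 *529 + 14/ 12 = -3167/ 6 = -527.83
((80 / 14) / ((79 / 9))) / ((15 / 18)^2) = 2592 / 2765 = 0.94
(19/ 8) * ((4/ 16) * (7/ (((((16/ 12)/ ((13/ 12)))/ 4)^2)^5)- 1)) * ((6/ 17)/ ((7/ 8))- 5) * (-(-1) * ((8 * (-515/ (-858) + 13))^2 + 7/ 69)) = -23931589455044361854786647/ 804859322302464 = -29733878693.96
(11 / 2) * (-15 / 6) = -13.75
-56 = -56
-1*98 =-98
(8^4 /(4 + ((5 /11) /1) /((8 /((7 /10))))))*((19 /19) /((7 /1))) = 720896 /4977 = 144.85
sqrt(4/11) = 2* sqrt(11)/11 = 0.60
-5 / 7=-0.71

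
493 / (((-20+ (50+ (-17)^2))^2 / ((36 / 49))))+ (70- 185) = -19772603 / 171941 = -115.00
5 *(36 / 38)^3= 29160 / 6859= 4.25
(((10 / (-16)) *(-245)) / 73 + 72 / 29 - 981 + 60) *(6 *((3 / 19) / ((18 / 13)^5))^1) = -5762646694519 / 33779597184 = -170.60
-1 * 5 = -5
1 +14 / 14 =2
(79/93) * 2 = 158/93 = 1.70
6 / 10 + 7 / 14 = 11 / 10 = 1.10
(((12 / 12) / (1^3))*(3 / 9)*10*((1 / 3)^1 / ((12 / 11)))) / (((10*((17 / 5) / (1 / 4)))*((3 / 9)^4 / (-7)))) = -1155 / 272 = -4.25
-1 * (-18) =18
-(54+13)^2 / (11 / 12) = -53868 / 11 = -4897.09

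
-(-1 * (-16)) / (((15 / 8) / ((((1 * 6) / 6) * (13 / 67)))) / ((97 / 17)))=-161408 / 17085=-9.45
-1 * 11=-11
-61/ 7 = -8.71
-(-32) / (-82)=-16 / 41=-0.39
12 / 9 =4 / 3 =1.33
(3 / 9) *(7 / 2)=7 / 6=1.17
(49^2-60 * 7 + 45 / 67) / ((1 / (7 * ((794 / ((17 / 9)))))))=6641520984 / 1139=5831010.52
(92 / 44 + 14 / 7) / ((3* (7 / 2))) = 30 / 77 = 0.39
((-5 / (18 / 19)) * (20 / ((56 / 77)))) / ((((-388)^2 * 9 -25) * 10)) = -55 / 5134248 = -0.00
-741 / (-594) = 247 / 198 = 1.25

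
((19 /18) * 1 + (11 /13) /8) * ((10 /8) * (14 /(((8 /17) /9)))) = 646765 /1664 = 388.68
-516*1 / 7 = -516 / 7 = -73.71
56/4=14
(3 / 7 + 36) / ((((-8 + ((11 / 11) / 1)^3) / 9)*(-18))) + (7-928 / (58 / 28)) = -42963 / 98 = -438.40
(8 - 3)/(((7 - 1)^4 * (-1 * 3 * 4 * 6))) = -5/93312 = -0.00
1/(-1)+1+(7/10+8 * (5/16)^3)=2417/2560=0.94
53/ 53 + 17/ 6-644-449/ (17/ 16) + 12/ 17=-108329/ 102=-1062.05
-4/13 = -0.31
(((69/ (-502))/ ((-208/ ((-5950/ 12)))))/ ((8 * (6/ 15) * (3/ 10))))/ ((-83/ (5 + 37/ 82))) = 254883125/ 11370484736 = 0.02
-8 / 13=-0.62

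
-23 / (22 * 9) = -23 / 198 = -0.12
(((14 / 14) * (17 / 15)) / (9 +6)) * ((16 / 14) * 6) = 272 / 525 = 0.52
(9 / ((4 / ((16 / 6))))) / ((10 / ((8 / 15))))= 8 / 25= 0.32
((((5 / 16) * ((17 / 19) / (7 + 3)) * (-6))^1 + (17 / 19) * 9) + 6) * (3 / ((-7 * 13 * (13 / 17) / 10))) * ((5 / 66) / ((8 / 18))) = -2306475 / 2260544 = -1.02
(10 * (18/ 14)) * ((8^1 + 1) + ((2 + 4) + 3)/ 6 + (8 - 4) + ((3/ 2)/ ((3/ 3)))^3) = 6435/ 28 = 229.82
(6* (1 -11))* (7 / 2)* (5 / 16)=-525 / 8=-65.62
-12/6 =-2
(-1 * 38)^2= 1444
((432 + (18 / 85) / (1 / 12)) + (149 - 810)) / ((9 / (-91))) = 1751659 / 765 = 2289.75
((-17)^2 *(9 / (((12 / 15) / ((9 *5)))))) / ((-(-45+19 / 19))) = 585225 / 176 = 3325.14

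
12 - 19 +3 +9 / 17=-59 / 17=-3.47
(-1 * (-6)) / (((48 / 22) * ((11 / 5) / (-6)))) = -15 / 2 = -7.50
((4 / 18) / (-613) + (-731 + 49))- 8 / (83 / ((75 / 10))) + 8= -674.72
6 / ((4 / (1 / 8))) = 3 / 16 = 0.19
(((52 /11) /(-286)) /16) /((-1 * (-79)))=-1 /76472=-0.00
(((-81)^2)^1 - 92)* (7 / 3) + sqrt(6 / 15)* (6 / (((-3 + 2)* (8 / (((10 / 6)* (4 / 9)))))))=45283 / 3 - sqrt(10) / 9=15093.98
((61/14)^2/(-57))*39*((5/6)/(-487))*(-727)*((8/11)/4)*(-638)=5099239795/2720382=1874.46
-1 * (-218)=218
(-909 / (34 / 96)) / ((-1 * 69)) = 37.20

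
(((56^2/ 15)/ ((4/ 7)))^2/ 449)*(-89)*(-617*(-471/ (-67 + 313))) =-129829394855552/ 4142025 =-31344425.70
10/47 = 0.21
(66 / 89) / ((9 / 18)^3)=528 / 89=5.93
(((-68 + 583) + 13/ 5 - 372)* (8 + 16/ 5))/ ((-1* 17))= -40768/ 425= -95.92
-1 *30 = -30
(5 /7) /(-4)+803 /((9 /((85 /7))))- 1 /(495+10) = 137852123 /127260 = 1083.23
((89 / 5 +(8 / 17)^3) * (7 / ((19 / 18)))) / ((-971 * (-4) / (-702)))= -9725673321 / 453199685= -21.46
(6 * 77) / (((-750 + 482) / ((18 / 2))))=-2079 / 134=-15.51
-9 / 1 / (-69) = 3 / 23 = 0.13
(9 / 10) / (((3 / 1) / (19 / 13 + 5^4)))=12216 / 65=187.94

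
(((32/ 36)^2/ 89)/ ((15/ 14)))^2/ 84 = 28672/ 35079534675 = 0.00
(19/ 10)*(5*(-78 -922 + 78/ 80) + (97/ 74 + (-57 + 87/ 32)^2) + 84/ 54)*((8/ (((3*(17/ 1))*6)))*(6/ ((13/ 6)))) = -13254456601/ 47099520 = -281.41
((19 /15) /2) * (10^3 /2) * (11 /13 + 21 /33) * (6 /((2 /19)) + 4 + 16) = 1409800 /39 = 36148.72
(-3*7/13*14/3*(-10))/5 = 196/13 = 15.08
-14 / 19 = -0.74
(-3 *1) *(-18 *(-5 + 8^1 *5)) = 1890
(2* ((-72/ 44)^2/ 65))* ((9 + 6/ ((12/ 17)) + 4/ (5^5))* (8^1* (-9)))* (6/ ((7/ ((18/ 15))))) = -91860718464/ 860234375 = -106.79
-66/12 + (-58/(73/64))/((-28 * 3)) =-15007/3066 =-4.89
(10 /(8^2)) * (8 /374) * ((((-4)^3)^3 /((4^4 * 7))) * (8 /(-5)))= 1024 /1309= 0.78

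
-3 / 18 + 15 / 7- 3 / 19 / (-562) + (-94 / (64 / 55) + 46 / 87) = -78.28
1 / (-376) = -1 / 376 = -0.00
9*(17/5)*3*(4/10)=918/25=36.72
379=379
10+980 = 990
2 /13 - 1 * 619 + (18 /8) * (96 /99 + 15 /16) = -5624407 /9152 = -614.55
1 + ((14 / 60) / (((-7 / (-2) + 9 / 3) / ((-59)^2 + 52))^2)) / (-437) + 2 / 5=-173198333 / 1107795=-156.35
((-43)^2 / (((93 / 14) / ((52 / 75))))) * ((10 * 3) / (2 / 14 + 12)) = 476.79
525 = 525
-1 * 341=-341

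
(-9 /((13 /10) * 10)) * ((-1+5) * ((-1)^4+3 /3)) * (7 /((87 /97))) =-16296 /377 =-43.23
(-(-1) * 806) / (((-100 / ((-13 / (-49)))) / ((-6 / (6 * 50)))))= 5239 / 122500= 0.04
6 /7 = 0.86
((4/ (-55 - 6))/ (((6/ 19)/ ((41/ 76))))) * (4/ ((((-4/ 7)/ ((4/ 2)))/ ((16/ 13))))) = 4592/ 2379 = 1.93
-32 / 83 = -0.39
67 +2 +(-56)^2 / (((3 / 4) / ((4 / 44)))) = 14821 / 33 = 449.12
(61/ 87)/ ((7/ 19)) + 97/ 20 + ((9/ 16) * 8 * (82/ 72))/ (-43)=6948913/ 1047480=6.63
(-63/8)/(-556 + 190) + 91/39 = 6895/2928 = 2.35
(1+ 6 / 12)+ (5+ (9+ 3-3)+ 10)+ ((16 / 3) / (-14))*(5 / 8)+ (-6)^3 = -8011 / 42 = -190.74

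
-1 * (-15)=15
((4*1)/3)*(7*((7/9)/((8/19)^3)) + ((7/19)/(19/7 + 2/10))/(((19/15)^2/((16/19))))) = 745272534587/7656619392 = 97.34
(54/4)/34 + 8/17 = 59/68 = 0.87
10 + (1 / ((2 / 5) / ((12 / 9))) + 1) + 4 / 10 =221 / 15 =14.73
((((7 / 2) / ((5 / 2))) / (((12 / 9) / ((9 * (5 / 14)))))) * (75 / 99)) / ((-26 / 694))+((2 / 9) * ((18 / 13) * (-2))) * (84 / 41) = -3260211 / 46904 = -69.51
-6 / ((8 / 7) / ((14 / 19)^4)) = -201684 / 130321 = -1.55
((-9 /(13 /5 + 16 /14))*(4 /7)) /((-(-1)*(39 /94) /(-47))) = 265080 /1703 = 155.65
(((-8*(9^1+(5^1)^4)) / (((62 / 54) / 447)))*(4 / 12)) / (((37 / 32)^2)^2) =-21395832569856 / 58098991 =-368265.13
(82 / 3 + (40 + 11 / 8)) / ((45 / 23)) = 37927 / 1080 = 35.12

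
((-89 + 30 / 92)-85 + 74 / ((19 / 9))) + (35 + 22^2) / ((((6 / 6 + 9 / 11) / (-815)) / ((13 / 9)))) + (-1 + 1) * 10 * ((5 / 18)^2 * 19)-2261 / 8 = -3528785449 / 10488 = -336459.33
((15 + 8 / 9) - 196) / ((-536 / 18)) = 1621 / 268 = 6.05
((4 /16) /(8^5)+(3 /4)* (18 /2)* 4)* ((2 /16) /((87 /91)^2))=29306003545 /7936671744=3.69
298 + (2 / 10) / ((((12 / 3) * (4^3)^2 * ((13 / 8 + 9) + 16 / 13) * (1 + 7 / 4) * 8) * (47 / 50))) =389044998209 / 1305520128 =298.00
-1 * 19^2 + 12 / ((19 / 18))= -6643 / 19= -349.63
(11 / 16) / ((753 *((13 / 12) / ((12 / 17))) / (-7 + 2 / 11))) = -225 / 55471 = -0.00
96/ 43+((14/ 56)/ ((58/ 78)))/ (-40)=443763/ 199520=2.22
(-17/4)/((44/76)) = -323/44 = -7.34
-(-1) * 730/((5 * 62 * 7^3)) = 0.01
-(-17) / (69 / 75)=425 / 23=18.48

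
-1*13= -13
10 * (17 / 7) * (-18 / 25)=-17.49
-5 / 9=-0.56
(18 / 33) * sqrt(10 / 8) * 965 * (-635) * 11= -1838325 * sqrt(5)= -4110619.66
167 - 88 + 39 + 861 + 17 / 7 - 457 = 3671 / 7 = 524.43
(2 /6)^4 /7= 1 /567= 0.00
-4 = -4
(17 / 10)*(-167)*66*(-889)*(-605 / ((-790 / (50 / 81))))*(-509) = -8549348006045 / 2133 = -4008133148.64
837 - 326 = 511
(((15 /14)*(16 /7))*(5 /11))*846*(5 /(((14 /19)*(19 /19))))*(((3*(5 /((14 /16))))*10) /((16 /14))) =3616650000 /3773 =958560.83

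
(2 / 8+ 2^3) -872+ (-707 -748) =-9275 / 4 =-2318.75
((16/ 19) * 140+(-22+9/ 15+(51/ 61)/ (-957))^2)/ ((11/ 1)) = 103579971848876/ 1978460258225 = 52.35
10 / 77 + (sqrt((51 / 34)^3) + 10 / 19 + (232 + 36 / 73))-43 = 3*sqrt(6) / 4 + 20307759 / 106799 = 191.99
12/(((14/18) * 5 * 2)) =54/35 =1.54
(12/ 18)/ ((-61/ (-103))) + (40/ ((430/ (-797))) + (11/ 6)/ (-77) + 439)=365.96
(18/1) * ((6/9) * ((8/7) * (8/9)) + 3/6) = 445/21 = 21.19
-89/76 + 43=3179/76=41.83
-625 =-625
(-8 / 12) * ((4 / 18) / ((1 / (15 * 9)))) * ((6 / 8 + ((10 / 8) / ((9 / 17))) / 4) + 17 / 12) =-1985 / 36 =-55.14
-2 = -2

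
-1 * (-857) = 857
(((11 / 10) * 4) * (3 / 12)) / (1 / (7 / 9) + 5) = 7 / 40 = 0.18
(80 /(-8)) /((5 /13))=-26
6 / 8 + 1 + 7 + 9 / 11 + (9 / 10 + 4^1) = 3183 / 220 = 14.47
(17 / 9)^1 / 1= 1.89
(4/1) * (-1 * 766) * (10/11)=-30640/11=-2785.45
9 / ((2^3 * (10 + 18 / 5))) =45 / 544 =0.08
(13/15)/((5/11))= 143/75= 1.91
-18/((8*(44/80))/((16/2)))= -360/11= -32.73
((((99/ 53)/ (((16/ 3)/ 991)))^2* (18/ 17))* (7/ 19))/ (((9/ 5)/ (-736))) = -69735848257845/ 3629228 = -19215063.99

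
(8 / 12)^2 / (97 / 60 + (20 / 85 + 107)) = 1360 / 333087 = 0.00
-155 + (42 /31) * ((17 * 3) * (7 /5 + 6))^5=1004867479093829069 /96875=10372825590645.98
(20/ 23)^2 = 400/ 529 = 0.76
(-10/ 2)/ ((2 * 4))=-5/ 8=-0.62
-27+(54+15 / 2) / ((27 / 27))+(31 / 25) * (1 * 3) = 1911 / 50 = 38.22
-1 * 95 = -95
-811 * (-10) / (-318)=-4055 / 159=-25.50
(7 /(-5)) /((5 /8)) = -56 /25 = -2.24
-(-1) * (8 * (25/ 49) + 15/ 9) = 5.75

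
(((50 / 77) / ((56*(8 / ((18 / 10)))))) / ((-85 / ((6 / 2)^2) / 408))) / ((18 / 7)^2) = -0.02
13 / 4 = 3.25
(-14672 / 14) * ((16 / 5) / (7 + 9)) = -1048 / 5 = -209.60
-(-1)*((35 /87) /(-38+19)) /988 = -35 /1633164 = -0.00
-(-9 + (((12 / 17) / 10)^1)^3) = 5526909 / 614125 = 9.00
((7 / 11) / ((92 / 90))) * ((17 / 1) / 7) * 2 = 765 / 253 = 3.02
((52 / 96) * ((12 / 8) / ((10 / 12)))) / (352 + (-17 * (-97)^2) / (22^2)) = 4719 / 104150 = 0.05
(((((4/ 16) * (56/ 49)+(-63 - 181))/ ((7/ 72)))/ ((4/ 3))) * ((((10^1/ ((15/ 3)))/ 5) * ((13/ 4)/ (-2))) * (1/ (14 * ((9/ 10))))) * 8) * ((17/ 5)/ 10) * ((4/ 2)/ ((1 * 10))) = 2262156/ 42875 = 52.76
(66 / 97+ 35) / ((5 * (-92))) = -3461 / 44620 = -0.08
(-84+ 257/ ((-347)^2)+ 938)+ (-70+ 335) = 134737928/ 120409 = 1119.00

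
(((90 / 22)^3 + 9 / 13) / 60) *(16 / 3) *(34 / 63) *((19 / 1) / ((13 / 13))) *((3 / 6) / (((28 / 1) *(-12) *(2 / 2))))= -10736197 / 114459345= -0.09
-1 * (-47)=47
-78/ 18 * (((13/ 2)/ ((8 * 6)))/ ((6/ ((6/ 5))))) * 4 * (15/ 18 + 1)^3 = -2.89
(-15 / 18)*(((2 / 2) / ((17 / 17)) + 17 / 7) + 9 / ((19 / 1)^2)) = -14545 / 5054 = -2.88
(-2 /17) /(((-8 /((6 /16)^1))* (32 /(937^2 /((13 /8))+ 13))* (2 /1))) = 21071763 /452608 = 46.56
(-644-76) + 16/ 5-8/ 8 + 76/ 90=-716.96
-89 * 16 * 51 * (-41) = 2977584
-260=-260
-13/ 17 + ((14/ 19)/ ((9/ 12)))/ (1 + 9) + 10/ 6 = 4846/ 4845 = 1.00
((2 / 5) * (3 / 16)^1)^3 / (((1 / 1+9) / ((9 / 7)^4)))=177147 / 1536640000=0.00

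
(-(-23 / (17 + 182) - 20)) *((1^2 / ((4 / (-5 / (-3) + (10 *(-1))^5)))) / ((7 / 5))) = -6004399925 / 16716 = -359200.76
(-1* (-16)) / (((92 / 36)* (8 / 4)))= 3.13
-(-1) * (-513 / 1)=-513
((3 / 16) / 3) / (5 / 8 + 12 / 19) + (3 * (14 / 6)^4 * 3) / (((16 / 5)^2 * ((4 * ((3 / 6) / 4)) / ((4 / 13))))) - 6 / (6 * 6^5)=155253389 / 9653904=16.08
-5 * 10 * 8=-400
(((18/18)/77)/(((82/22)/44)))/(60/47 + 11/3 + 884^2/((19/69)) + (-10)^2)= 117876/2182080104729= 0.00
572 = 572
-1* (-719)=719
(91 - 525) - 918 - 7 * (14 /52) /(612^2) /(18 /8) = -29623434097 /21910824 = -1352.00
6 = 6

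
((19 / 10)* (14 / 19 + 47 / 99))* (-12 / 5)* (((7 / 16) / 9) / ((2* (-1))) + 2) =-1296751 / 118800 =-10.92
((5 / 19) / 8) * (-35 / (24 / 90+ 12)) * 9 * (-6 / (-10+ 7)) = -23625 / 13984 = -1.69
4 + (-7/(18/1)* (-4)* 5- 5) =61/9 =6.78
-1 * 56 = -56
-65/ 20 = -3.25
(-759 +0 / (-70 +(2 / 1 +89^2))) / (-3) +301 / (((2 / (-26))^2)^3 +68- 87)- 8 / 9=2407564629 / 10189930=236.27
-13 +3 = -10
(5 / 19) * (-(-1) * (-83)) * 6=-2490 / 19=-131.05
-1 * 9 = -9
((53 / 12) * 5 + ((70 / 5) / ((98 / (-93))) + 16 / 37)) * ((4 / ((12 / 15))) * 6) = 143435 / 518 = 276.90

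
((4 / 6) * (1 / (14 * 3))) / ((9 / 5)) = 5 / 567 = 0.01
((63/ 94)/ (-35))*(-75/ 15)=9/ 94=0.10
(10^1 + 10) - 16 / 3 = 44 / 3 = 14.67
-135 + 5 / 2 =-132.50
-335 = -335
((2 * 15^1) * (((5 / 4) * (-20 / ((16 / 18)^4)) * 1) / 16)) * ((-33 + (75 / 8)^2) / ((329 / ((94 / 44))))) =-8643297375 / 322961408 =-26.76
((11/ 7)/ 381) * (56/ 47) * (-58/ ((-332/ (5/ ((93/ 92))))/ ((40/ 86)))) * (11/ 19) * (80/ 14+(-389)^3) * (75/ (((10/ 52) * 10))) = -691705678547540800/ 263501272209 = -2625056.31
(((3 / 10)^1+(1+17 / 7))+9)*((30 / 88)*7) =243 / 8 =30.38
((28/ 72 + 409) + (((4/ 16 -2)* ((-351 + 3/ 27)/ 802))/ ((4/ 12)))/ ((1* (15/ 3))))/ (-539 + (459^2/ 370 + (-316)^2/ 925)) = 5472827065/ 1847569806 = 2.96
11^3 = 1331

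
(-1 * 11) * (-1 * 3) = 33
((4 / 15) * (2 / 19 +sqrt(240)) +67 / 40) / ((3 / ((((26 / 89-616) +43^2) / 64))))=37.48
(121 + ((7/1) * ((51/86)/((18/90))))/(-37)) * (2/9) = 383237/14319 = 26.76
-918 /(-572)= 459 /286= 1.60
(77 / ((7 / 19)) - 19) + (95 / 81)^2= 1255615 / 6561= 191.38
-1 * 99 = -99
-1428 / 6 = -238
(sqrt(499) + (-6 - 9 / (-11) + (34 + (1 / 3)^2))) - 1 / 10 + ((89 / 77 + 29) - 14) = sqrt(499) + 311747 / 6930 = 67.32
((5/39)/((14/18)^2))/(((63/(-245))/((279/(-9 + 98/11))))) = 230175/91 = 2529.40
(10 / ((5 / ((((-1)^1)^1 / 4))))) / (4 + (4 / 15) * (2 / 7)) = -0.12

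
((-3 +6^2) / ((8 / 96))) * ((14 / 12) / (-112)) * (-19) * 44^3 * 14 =93468144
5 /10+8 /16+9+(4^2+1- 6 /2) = 24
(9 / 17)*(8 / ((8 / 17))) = 9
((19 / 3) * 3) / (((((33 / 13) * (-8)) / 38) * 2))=-4693 / 264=-17.78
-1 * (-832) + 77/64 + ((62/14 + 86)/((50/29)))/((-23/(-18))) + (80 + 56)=260240357/257600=1010.25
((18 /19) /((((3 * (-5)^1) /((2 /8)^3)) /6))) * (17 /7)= -153 /10640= -0.01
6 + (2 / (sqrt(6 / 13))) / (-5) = 6 -sqrt(78) / 15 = 5.41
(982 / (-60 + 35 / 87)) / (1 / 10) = -170868 / 1037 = -164.77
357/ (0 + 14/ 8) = 204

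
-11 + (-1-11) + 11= -12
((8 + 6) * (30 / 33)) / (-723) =-140 / 7953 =-0.02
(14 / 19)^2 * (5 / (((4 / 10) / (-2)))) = -4900 / 361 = -13.57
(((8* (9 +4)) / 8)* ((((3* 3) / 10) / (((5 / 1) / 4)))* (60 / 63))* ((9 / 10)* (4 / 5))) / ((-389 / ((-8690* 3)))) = 29281824 / 68075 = 430.14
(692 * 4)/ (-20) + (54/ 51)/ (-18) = -11769/ 85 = -138.46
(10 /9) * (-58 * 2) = -1160 /9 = -128.89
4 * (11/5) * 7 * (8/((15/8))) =19712/75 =262.83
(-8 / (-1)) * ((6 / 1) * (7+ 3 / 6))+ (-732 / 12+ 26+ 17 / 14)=4567 / 14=326.21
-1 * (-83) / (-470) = -83 / 470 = -0.18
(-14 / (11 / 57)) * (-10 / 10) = 798 / 11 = 72.55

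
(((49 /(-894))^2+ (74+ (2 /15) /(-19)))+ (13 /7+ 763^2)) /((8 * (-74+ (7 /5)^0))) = -309458446544777 /310391292960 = -996.99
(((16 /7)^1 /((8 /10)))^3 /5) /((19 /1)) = 1600 /6517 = 0.25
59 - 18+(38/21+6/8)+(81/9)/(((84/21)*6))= 7381/168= 43.93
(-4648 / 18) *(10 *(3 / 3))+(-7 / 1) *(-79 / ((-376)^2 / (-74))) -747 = -2118208693 / 636192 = -3329.51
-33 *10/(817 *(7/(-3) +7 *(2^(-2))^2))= 15840/74347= 0.21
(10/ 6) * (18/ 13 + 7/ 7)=155/ 39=3.97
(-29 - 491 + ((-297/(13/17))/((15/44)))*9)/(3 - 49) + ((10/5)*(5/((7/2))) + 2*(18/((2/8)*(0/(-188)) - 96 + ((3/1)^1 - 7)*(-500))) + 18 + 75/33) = 2014506089/7827820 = 257.35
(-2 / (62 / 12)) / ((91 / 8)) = -96 / 2821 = -0.03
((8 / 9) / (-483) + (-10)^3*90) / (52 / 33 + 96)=-1075882522 / 1166445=-922.36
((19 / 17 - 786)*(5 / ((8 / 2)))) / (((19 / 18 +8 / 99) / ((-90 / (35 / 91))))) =17172441 / 85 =202028.72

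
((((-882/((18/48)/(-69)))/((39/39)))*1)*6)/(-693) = -15456/11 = -1405.09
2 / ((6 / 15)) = 5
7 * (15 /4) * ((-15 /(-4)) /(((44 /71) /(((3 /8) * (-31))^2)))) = 967174425 /45056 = 21466.05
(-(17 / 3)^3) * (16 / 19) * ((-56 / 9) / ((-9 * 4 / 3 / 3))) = -1100512 / 4617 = -238.36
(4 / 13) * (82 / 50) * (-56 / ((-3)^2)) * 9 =-9184 / 325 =-28.26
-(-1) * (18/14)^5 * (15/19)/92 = 885735/29378636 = 0.03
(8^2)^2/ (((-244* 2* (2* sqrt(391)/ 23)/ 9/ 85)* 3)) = -3840* sqrt(391)/ 61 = -1244.77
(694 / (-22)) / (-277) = 347 / 3047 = 0.11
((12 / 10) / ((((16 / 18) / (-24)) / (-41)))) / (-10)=-3321 / 25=-132.84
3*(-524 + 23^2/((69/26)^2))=-4040/3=-1346.67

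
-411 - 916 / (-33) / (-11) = -150109 / 363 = -413.52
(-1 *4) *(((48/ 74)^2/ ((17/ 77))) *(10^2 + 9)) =-19337472/ 23273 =-830.90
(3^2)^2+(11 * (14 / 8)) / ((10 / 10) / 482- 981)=76581685 / 945682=80.98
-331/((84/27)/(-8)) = 5958/7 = 851.14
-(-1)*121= 121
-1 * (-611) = 611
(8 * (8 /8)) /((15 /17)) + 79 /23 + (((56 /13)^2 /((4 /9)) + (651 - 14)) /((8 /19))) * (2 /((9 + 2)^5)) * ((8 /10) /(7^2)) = 117392659798 /9390078555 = 12.50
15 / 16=0.94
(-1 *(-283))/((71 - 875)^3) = -283/519718464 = -0.00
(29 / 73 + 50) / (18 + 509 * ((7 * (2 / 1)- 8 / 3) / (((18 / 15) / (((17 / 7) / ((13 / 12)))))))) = 1004367 / 215126182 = 0.00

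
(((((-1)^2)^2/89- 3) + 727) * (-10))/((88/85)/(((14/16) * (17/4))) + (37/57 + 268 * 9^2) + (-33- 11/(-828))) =-102538069716600/306985447074203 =-0.33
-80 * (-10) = 800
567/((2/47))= 13324.50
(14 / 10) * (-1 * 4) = -28 / 5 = -5.60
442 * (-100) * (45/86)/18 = -55250/43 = -1284.88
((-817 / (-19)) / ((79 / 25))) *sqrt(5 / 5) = 13.61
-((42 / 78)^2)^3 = -117649 / 4826809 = -0.02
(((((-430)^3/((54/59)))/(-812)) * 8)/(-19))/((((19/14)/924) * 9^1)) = -2889602408000/847989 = -3407594.21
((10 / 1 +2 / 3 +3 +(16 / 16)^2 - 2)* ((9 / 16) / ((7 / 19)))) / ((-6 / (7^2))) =-2527 / 16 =-157.94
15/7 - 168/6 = -181/7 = -25.86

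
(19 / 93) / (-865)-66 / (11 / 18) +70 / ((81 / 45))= -16678987 / 241335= -69.11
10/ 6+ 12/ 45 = 29/ 15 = 1.93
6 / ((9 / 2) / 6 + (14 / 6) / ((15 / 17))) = 1080 / 611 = 1.77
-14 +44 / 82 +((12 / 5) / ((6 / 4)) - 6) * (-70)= 12076 / 41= 294.54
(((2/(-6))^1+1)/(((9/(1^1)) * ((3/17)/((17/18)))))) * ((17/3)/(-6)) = -4913/13122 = -0.37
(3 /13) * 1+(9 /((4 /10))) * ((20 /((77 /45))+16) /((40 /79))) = 4927443 /4004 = 1230.63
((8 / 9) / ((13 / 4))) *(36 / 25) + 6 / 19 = 4382 / 6175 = 0.71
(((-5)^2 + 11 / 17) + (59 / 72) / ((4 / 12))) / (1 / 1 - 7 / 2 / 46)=263741 / 8670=30.42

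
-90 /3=-30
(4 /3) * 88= 352 /3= 117.33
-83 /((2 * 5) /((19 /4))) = -1577 /40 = -39.42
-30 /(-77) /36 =5 /462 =0.01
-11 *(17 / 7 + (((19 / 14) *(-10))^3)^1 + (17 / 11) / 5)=47103979 / 1715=27465.88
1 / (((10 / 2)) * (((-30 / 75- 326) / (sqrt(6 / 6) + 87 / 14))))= -101 / 22848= -0.00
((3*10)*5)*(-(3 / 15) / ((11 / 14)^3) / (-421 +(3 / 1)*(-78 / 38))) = 391020 / 2700599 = 0.14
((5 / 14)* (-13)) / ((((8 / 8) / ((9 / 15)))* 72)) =-13 / 336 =-0.04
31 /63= 0.49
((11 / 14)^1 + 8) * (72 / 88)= 1107 / 154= 7.19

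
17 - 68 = -51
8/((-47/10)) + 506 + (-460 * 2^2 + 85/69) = -4327687/3243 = -1334.47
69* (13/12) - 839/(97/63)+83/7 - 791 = -3393127/2716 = -1249.31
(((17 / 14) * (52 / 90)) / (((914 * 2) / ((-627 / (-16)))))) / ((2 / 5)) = 46189 / 1228416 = 0.04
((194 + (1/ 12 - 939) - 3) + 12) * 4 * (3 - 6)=8831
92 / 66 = 1.39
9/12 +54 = 219/4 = 54.75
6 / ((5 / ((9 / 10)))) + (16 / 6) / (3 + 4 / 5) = 2539 / 1425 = 1.78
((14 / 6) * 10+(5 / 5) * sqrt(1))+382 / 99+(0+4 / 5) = 14351 / 495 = 28.99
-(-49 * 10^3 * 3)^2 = -21609000000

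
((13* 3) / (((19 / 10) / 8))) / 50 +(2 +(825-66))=72607 / 95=764.28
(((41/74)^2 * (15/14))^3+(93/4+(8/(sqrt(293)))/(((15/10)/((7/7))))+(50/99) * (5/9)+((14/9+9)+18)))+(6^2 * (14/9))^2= 16 * sqrt(293)/879+1279932372019814538629/401469104657263104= 3188.43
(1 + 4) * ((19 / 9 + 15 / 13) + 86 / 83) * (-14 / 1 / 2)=-1461880 / 9711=-150.54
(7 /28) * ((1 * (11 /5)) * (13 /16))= 143 /320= 0.45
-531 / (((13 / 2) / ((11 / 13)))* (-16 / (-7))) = -40887 / 1352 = -30.24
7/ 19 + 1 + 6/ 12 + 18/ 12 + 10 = 254/ 19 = 13.37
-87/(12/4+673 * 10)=-87/6733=-0.01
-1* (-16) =16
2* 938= 1876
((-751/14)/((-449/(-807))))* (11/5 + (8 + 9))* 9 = -261816624/15715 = -16660.30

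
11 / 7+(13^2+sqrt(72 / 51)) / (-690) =6407 / 4830 - sqrt(102) / 5865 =1.32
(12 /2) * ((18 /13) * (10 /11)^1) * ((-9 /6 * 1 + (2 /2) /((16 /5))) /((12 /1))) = -855 /1144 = -0.75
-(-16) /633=16 /633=0.03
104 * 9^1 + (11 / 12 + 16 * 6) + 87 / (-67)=829421 / 804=1031.62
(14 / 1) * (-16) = -224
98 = 98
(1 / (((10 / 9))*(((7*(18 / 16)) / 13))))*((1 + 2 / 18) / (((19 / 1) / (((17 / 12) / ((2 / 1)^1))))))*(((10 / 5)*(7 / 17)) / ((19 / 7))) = 182 / 9747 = 0.02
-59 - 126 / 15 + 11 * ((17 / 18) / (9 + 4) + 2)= -44.60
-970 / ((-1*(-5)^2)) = 194 / 5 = 38.80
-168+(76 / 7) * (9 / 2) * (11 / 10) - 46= -5609 / 35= -160.26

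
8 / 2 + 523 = 527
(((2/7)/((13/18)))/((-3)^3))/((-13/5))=20/3549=0.01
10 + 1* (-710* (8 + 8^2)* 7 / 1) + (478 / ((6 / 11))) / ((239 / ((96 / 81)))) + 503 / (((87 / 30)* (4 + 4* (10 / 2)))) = -3362061943 / 9396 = -357818.43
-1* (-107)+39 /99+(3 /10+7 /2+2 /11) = 18377 /165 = 111.38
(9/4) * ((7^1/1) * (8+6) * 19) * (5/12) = 13965/8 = 1745.62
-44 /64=-11 /16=-0.69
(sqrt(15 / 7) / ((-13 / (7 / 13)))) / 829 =-sqrt(105) / 140101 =-0.00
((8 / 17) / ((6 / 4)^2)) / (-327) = -32 / 50031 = -0.00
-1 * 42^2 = -1764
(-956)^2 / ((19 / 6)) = 5483616 / 19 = 288611.37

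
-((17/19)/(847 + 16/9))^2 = -23409/21065909881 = -0.00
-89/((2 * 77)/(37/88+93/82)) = -499201/555632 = -0.90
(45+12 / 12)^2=2116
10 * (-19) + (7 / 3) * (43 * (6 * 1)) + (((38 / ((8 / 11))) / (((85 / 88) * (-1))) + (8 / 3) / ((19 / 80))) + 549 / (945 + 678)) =968440249 / 2621145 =369.47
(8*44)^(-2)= 1 / 123904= 0.00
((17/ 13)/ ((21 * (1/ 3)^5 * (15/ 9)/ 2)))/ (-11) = -8262/ 5005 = -1.65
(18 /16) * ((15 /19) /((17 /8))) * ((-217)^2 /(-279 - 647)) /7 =-908145 /299098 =-3.04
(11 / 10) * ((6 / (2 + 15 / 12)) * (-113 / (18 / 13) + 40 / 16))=-31328 / 195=-160.66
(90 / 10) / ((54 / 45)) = 15 / 2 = 7.50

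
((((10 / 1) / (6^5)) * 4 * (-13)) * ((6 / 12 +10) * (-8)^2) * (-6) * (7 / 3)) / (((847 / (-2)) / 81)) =-14560 / 121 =-120.33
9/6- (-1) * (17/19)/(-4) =1.28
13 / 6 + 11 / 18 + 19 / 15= 182 / 45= 4.04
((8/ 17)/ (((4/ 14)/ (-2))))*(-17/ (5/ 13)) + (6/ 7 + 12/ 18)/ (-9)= 137432/ 945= 145.43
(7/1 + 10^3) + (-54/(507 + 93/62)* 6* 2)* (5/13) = 1006.51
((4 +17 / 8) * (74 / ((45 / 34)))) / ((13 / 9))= 30821 / 130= 237.08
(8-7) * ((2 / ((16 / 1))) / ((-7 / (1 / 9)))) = -1 / 504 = -0.00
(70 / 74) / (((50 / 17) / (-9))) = -1071 / 370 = -2.89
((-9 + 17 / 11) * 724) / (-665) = 59368 / 7315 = 8.12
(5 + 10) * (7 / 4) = 105 / 4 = 26.25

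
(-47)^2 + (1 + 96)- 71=2235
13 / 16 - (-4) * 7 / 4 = 125 / 16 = 7.81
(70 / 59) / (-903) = -10 / 7611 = -0.00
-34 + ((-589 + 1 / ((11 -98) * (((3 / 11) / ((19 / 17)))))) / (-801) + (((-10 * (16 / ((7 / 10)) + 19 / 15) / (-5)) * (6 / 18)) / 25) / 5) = -515227967062 / 15548911875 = -33.14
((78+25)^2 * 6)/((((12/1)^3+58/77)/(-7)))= -17154753/66557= -257.75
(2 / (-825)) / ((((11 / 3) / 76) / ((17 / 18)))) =-1292 / 27225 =-0.05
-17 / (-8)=17 / 8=2.12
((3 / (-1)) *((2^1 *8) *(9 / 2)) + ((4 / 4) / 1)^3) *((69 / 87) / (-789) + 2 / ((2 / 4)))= -19672715 / 22881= -859.78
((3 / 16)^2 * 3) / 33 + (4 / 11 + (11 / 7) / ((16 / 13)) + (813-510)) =6005135 / 19712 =304.64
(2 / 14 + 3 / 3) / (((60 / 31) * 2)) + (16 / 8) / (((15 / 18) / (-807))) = -203333 / 105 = -1936.50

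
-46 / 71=-0.65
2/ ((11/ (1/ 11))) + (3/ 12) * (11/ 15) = 1451/ 7260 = 0.20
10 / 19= 0.53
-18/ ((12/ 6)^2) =-9/ 2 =-4.50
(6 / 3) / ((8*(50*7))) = 0.00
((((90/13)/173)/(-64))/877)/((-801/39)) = 0.00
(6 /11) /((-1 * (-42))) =1 /77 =0.01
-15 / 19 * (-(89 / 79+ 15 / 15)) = 2520 / 1501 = 1.68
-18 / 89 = -0.20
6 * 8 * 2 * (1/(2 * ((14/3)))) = 72/7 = 10.29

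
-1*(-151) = 151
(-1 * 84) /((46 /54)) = -2268 /23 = -98.61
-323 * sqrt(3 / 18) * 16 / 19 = -136 * sqrt(6) / 3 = -111.04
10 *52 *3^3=14040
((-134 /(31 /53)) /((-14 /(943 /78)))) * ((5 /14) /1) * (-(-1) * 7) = 16742965 /33852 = 494.59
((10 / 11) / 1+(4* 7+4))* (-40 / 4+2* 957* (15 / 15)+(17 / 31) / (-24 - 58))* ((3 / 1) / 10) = 2628093393 / 139810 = 18797.61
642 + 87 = 729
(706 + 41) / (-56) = -747 / 56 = -13.34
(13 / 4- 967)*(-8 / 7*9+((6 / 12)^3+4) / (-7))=335385 / 32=10480.78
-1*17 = -17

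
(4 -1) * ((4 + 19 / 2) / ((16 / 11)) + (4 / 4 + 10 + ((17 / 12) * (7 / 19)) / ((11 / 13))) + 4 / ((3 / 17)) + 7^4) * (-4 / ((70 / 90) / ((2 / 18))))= -4190.68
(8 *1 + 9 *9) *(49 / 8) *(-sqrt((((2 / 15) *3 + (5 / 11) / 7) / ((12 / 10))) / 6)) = -623 *sqrt(13783) / 528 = -138.52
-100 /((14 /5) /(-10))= 2500 /7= 357.14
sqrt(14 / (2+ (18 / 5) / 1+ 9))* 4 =4* sqrt(5110) / 73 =3.92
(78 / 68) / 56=39 / 1904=0.02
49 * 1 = 49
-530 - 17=-547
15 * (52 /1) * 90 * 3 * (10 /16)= 131625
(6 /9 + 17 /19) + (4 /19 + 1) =2.77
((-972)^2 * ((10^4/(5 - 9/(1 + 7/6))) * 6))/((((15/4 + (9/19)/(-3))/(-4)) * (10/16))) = -9190858752000/77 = -119361801974.03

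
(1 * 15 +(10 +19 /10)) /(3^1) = 269 /30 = 8.97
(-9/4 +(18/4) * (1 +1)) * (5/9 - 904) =-24393/4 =-6098.25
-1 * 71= -71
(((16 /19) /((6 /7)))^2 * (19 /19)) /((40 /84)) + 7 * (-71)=-2680279 /5415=-494.97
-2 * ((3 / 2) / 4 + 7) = -59 / 4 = -14.75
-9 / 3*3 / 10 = -9 / 10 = -0.90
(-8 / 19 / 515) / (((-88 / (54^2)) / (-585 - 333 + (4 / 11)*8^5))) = 352760184 / 1183985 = 297.94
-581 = -581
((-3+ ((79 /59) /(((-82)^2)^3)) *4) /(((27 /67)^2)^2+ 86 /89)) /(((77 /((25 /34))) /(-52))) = 1568191022948606565598505 /1044976849411013565269608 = 1.50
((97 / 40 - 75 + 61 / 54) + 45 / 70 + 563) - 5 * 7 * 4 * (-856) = 120332.20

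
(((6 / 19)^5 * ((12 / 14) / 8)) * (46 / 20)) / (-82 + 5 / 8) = -178848 / 18805971905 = -0.00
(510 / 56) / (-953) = -255 / 26684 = -0.01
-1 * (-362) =362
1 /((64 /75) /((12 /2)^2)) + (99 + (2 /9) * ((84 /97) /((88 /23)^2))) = 79549055 /563376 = 141.20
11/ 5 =2.20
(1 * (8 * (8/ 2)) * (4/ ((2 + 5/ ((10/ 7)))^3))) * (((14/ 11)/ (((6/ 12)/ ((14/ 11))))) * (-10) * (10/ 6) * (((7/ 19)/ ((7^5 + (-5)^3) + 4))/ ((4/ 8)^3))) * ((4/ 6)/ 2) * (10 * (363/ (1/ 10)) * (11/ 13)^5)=-6799851520000/ 176568757443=-38.51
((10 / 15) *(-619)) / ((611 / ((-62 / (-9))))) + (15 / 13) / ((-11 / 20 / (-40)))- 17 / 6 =27739055 / 362934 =76.43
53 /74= 0.72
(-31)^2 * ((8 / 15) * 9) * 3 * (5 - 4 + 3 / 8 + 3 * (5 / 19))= 2845521 / 95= 29952.85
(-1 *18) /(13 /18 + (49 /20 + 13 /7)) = -22680 /6337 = -3.58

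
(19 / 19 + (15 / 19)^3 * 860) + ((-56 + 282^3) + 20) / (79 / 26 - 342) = -567661472803 / 8635481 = -65735.94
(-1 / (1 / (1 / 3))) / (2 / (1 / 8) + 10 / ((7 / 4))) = -7 / 456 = -0.02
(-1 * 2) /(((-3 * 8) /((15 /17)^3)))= 1125 /19652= 0.06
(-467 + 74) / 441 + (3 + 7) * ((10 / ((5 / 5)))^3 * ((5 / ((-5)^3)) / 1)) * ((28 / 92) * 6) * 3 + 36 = -7290097 / 3381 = -2156.20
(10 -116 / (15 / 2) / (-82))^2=39262756 / 378225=103.81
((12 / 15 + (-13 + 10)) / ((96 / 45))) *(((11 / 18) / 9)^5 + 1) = -1227349880713 / 1190155742208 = -1.03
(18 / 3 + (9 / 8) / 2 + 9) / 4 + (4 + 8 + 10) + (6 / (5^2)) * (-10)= 7517 / 320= 23.49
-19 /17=-1.12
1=1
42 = 42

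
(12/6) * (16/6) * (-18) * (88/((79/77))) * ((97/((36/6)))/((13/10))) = -105163520/1027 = -102398.75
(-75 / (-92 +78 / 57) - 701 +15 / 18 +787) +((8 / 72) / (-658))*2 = 87.66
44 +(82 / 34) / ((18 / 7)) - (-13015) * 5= 19926701 / 306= 65119.94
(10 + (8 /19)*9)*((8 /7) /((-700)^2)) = 131 /4073125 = 0.00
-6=-6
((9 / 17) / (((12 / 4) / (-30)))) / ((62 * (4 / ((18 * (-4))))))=810 / 527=1.54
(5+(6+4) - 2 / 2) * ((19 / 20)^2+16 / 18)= 45143 / 1800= 25.08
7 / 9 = 0.78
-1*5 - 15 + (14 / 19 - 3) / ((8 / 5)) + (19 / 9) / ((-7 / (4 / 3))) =-626747 / 28728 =-21.82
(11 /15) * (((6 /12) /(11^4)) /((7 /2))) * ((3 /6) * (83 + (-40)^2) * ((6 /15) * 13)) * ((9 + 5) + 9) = 15249 /21175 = 0.72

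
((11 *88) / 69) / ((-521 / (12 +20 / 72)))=-0.33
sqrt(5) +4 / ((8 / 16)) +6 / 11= sqrt(5) +94 / 11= 10.78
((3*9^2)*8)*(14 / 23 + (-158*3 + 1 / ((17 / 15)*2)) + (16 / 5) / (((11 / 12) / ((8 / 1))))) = -18604500876 / 21505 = -865124.43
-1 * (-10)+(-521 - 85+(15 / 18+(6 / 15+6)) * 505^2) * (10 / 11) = 5029325 / 3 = 1676441.67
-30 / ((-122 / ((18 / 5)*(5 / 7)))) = 270 / 427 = 0.63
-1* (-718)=718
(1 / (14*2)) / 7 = 1 / 196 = 0.01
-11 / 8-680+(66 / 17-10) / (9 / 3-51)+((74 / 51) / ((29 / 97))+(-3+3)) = -2667699 / 3944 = -676.39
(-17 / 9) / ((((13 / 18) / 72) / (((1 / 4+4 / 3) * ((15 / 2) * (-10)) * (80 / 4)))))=5814000 / 13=447230.77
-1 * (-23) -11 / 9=196 / 9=21.78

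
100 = 100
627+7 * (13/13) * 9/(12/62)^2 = 9235/4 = 2308.75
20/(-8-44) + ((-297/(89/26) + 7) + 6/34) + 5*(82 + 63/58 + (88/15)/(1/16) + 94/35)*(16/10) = 81281762539/59892105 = 1357.14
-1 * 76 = -76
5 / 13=0.38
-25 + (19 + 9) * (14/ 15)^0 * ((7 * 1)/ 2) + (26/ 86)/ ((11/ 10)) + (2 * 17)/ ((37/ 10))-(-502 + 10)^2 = -241981.54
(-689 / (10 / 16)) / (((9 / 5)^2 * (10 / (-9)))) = 2756 / 9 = 306.22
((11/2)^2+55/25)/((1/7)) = 4543/20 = 227.15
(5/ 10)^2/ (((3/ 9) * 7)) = 3/ 28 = 0.11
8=8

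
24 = 24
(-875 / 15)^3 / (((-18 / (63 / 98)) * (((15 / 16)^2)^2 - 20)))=-2508800000 / 6804513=-368.70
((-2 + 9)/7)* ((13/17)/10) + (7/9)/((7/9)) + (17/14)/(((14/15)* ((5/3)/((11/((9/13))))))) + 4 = 291209/16660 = 17.48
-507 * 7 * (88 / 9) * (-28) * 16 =46638592 / 3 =15546197.33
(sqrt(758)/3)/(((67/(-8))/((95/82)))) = -380*sqrt(758)/8241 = -1.27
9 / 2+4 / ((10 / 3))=57 / 10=5.70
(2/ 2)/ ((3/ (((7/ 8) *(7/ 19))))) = 49/ 456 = 0.11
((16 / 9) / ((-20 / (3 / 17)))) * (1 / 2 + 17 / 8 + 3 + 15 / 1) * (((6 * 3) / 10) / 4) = -99 / 680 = -0.15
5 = 5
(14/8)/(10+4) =1/8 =0.12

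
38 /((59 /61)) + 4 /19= 44278 /1121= 39.50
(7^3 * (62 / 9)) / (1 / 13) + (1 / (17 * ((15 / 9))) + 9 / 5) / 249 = 1950411658 / 63495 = 30717.56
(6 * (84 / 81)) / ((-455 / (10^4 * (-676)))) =832000 / 9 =92444.44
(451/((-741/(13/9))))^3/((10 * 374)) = -8339441/45901936980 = -0.00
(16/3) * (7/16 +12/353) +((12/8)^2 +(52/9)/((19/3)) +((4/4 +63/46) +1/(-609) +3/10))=5226370663/626299660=8.34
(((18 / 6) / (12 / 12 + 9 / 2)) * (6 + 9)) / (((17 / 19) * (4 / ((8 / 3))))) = 1140 / 187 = 6.10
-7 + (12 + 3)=8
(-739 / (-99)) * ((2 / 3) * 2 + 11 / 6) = 14041 / 594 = 23.64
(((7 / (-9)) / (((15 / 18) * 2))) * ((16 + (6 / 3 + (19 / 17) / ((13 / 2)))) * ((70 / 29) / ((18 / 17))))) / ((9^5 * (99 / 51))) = -3345328 / 19834972443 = -0.00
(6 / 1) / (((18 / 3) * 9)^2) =1 / 486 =0.00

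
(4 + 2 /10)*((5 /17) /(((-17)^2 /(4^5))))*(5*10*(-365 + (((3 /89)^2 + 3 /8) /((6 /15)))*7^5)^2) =16080690698443947345000 /308252630033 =52167245731.93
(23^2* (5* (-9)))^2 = 566678025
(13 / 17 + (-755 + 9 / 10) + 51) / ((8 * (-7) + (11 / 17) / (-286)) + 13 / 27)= 41908347 / 3312925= 12.65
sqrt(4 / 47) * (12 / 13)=24 * sqrt(47) / 611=0.27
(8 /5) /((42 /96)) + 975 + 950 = 1928.66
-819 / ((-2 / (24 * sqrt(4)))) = 19656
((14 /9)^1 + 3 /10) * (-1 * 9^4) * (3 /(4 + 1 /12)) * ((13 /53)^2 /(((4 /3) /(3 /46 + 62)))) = -317198099439 /12662972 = -25049.26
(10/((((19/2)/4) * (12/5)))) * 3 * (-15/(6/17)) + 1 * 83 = -2673/19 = -140.68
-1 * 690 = -690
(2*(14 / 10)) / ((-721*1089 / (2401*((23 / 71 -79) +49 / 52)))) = 689070193 / 1035301410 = 0.67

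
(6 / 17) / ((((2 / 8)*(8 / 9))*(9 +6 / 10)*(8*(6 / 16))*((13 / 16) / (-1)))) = -15 / 221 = -0.07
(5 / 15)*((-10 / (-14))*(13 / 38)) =65 / 798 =0.08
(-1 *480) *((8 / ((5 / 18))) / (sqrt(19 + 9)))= -2612.49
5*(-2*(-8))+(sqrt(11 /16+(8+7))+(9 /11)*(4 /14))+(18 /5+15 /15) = sqrt(251) /4+32661 /385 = 88.79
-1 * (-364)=364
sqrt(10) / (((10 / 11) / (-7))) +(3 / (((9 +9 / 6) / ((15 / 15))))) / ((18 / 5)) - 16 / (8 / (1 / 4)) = -77*sqrt(10) / 10 - 53 / 126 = -24.77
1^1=1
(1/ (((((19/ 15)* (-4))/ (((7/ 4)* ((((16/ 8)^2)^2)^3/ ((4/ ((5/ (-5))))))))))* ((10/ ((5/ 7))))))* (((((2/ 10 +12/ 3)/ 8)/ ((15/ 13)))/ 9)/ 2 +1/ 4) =1982/ 285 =6.95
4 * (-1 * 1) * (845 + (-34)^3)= 153836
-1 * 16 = -16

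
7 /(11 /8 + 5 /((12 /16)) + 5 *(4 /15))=56 /75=0.75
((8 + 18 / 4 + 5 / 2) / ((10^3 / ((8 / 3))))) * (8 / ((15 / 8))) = 64 / 375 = 0.17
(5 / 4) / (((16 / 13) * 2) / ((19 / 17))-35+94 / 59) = -0.04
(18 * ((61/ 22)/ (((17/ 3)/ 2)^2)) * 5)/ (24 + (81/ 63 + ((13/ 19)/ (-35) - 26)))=-269325/ 6358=-42.36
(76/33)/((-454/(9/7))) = -0.01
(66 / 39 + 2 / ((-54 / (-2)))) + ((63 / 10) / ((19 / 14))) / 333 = 2196499 / 1233765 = 1.78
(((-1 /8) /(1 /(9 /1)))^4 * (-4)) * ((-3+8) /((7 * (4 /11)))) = -360855 /28672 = -12.59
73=73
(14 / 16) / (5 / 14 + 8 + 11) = 49 / 1084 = 0.05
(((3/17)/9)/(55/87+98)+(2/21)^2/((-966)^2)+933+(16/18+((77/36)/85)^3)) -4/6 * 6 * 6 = 284143992009962081305817/312284201312548584000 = 909.89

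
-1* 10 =-10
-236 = -236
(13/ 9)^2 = 169/ 81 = 2.09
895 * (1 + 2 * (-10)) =-17005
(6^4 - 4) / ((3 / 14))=18088 / 3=6029.33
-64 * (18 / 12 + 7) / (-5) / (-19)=-544 / 95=-5.73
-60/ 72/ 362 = -5/ 2172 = -0.00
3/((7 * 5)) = 3/35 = 0.09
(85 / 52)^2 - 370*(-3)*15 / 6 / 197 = 8926925 / 532688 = 16.76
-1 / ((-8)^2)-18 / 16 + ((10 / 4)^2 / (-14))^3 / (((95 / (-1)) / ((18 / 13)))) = -24710407 / 21688576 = -1.14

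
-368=-368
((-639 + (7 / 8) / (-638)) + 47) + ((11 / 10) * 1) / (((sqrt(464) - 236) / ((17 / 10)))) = -592.01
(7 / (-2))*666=-2331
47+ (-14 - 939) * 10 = -9483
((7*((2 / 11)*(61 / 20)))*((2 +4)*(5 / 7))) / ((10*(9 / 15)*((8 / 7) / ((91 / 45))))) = 38857 / 7920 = 4.91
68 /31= 2.19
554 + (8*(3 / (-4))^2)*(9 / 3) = 1135 / 2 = 567.50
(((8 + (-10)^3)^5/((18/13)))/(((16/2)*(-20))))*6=390257928306688/15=26017195220445.87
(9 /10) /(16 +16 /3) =27 /640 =0.04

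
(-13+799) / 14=56.14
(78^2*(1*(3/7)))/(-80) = -4563/140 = -32.59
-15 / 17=-0.88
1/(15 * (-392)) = -1/5880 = -0.00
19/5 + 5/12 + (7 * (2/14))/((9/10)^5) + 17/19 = 152692841/22438620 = 6.80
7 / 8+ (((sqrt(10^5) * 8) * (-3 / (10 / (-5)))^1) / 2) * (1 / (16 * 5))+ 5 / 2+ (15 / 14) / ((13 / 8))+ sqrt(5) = sqrt(5)+ 2937 / 728+ 15 * sqrt(10) / 2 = 29.99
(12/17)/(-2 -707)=-12/12053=-0.00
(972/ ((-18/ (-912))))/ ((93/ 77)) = 1264032/ 31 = 40775.23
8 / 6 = 4 / 3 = 1.33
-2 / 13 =-0.15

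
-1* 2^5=-32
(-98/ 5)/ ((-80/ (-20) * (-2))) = 49/ 20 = 2.45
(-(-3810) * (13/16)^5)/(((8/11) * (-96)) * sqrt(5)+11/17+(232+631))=749516183845 * sqrt(5)/5741363273728+1186748654150345/734894499037184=1.91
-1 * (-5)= 5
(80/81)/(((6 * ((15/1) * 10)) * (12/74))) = 74/10935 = 0.01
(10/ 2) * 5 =25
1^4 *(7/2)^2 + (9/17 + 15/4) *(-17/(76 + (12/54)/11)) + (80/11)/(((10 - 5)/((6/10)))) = 20143067/1655720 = 12.17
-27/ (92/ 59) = -17.32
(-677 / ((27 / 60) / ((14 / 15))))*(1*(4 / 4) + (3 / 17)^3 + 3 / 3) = -373546936 / 132651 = -2816.01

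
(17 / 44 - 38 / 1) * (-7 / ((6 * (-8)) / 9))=-34755 / 704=-49.37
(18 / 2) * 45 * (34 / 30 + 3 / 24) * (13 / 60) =110.42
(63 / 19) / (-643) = -63 / 12217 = -0.01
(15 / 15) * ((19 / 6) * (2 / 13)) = 19 / 39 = 0.49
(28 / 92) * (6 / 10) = 21 / 115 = 0.18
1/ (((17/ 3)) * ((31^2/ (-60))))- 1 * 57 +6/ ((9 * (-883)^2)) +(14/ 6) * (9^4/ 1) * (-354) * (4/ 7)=-118340936689187957/ 38213337579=-3096849.01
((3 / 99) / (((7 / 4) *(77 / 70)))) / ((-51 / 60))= -800 / 43197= -0.02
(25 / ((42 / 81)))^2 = 455625 / 196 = 2324.62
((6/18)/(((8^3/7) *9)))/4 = 7/55296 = 0.00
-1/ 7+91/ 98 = 11/ 14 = 0.79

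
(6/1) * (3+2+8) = 78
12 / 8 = 3 / 2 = 1.50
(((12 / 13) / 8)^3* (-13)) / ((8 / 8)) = -27 / 1352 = -0.02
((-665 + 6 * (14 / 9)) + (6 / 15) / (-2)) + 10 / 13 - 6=-128914 / 195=-661.10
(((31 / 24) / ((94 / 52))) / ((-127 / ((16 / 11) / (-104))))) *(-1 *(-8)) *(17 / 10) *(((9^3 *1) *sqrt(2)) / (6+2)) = 128061 *sqrt(2) / 1313180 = 0.14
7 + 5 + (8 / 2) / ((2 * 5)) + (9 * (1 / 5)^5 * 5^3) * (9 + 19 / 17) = 6818 / 425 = 16.04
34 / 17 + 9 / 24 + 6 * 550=26419 / 8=3302.38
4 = 4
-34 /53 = -0.64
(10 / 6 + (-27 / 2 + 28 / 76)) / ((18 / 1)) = -1307 / 2052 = -0.64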